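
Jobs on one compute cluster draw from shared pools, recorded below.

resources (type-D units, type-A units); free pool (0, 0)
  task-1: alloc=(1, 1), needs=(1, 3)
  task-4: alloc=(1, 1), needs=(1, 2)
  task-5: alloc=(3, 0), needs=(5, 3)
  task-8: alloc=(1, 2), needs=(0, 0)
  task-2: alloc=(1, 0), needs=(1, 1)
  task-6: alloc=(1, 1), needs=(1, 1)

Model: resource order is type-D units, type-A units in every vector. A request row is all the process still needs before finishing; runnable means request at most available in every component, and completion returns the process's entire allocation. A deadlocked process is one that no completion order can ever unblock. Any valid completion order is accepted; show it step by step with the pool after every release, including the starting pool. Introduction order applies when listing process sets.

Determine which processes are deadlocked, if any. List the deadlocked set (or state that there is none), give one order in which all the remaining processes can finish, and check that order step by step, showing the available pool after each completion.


Nothing here is deadlocked.
Key observation: the pool covers task-8 at once, and every later process fits after earlier releases.
One completion order for the rest: task-8, task-2, task-6, task-4, task-1, task-5. Verifying each step:
  pool = (0, 0)
  task-8: need (0, 0) fits (0, 0); releases (1, 2), pool now (1, 2)
  task-2: need (1, 1) fits (1, 2); releases (1, 0), pool now (2, 2)
  task-6: need (1, 1) fits (2, 2); releases (1, 1), pool now (3, 3)
  task-4: need (1, 2) fits (3, 3); releases (1, 1), pool now (4, 4)
  task-1: need (1, 3) fits (4, 4); releases (1, 1), pool now (5, 5)
  task-5: need (5, 3) fits (5, 5); releases (3, 0), pool now (8, 5)


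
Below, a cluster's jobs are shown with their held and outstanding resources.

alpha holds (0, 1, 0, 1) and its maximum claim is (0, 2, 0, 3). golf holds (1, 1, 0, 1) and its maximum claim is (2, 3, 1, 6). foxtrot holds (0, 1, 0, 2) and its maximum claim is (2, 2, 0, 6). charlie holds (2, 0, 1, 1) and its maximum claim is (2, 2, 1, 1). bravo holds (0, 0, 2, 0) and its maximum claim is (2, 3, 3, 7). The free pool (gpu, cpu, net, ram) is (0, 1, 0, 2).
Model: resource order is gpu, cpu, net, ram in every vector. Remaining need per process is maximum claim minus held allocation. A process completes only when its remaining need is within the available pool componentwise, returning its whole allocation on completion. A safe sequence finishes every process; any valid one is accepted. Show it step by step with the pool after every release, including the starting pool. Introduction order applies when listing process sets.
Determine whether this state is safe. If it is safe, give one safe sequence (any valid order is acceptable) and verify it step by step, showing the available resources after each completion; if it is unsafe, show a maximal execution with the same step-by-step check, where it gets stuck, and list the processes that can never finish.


SAFE — a valid safe sequence is alpha, charlie, foxtrot, golf, bravo.
Key observation: at alpha the run first touches a limit — (0, 1, 0, 2) against (0, 1, 0, 2), exact on a resource it actually requests.
Verifying each step:
  pool = (0, 1, 0, 2)
  run alpha (needs (0, 1, 0, 2), free (0, 1, 0, 2)); after release of (0, 1, 0, 1) the pool is (0, 2, 0, 3)
  run charlie (needs (0, 2, 0, 0), free (0, 2, 0, 3)); after release of (2, 0, 1, 1) the pool is (2, 2, 1, 4)
  run foxtrot (needs (2, 1, 0, 4), free (2, 2, 1, 4)); after release of (0, 1, 0, 2) the pool is (2, 3, 1, 6)
  run golf (needs (1, 2, 1, 5), free (2, 3, 1, 6)); after release of (1, 1, 0, 1) the pool is (3, 4, 1, 7)
  run bravo (needs (2, 3, 1, 7), free (3, 4, 1, 7)); after release of (0, 0, 2, 0) the pool is (3, 4, 3, 7)


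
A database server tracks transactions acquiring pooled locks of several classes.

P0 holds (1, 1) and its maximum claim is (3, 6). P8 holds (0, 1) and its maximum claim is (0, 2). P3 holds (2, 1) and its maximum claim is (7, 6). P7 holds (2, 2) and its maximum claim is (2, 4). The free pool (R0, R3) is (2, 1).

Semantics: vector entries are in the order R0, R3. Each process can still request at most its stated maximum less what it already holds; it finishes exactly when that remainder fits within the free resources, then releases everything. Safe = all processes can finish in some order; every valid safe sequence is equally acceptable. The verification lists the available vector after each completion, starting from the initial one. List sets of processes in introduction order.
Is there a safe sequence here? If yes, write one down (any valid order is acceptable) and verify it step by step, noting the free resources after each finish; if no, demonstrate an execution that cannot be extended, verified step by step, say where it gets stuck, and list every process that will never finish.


The state is UNSAFE.
Key observation: once P8, P7 finish, the pool peaks at (4, 4) — and every remaining process still needs more R3 than that.
The run P8, P7 cannot be extended any further. Walking it through:
  pool = (2, 1)
  run P8 (needs (0, 1), free (2, 1)); after release of (0, 1) the pool is (2, 2)
  run P7 (needs (0, 2), free (2, 2)); after release of (2, 2) the pool is (4, 4)
  P0 cannot run: need (2, 5) vs free (4, 4) (insufficient R3)
  P3 cannot run: need (5, 5) vs free (4, 4) (insufficient R0 and R3)
Never able to finish: P0 and P3.


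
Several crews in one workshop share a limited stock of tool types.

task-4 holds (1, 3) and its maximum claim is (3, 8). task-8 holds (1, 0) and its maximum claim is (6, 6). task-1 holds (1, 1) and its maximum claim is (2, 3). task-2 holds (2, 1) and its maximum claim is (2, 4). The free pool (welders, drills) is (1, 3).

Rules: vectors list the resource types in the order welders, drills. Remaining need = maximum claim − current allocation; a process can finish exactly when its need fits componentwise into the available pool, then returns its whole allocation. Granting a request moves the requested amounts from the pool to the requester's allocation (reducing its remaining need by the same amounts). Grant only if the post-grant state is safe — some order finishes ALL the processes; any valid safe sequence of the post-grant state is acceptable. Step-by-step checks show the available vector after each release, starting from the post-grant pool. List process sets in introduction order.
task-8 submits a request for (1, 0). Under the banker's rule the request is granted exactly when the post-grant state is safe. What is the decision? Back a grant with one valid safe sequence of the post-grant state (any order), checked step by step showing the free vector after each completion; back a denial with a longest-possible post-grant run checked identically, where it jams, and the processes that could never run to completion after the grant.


GRANT: granting preserves safety; a valid post-grant sequence is task-2, task-1, task-4, task-8.
Key observation: post-grant, (0, 3) remains, and an order beginning with task-2 completes everyone.
Step-by-step check of the post-grant state:
  pool = (0, 3)
  run task-2 (needs (0, 3), free (0, 3)); after release of (2, 1) the pool is (2, 4)
  run task-1 (needs (1, 2), free (2, 4)); after release of (1, 1) the pool is (3, 5)
  run task-4 (needs (2, 5), free (3, 5)); after release of (1, 3) the pool is (4, 8)
  run task-8 (needs (4, 6), free (4, 8)); after release of (2, 0) the pool is (6, 8)


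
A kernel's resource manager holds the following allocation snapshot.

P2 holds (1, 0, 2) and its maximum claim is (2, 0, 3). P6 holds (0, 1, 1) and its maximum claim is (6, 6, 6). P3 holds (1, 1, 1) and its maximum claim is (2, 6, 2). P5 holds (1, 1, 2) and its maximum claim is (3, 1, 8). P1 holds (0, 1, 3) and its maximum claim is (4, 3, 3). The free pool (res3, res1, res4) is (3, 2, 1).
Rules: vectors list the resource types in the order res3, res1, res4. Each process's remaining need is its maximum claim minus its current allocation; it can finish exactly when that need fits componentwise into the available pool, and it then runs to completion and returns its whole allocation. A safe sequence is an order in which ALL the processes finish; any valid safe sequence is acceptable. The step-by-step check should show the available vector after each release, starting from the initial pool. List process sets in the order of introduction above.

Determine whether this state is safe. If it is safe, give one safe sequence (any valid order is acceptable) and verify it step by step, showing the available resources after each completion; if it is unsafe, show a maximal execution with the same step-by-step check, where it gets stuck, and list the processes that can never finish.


UNSAFE.
Key observation: after P2, P1, P5 complete, (5, 4, 8) is the best the pool ever gets, yet each leftover process wants more res1.
The run P2, P1, P5 cannot be extended any further. Walking it through:
  pool = (3, 2, 1)
  P2 needs (1, 0, 1) <= (3, 2, 1) -> finishes; pool += (1, 0, 2) = (4, 2, 3)
  P1 needs (4, 2, 0) <= (4, 2, 3) -> finishes; pool += (0, 1, 3) = (4, 3, 6)
  P5 needs (2, 0, 6) <= (4, 3, 6) -> finishes; pool += (1, 1, 2) = (5, 4, 8)
  P6 cannot run: need (6, 5, 5) vs free (5, 4, 8) (insufficient res3 and res1)
  P3 cannot run: need (1, 5, 1) vs free (5, 4, 8) (insufficient res1)
Processes that can never finish: P6 and P3.


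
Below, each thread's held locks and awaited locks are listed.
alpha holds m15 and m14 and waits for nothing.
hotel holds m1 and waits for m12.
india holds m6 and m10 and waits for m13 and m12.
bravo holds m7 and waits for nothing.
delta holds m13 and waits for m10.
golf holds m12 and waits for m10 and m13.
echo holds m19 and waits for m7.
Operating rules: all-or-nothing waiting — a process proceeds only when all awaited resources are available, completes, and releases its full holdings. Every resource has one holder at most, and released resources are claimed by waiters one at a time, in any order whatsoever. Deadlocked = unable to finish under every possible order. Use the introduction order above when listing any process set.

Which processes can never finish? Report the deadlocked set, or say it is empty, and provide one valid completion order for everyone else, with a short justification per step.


Deadlocked: hotel, india, delta and golf.
Key observation: the waits loop around india -> delta -> india with no way out; golf is caught in further circular waits and hotel waits into the deadlock from upstream.
One completion order for the rest: bravo, alpha, echo.
Check, step by step:
  run bravo (it waits on nothing); releases m7
  run alpha (it waits on nothing); releases m15 and m14
  run echo (all its waits — m7 — are resolved); releases m19


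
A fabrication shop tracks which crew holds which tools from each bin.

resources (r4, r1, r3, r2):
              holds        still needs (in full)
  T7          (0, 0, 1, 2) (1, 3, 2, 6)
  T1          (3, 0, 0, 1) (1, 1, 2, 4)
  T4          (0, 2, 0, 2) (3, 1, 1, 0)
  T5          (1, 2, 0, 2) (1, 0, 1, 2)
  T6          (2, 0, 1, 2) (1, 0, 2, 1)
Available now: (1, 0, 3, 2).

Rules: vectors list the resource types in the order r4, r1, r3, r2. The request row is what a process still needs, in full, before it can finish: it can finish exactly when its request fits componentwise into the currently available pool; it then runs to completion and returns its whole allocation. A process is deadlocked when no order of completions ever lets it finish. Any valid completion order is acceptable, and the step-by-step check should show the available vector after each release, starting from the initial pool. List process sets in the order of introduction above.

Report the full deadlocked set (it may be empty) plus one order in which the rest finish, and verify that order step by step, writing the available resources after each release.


Nothing here is deadlocked.
Key observation: T5 can run right away; the returned allocation unlocks the remaining processes in turn.
A valid finishing order for the others: T5, T6, T4, T7, T1. Check, step by step:
  pool = (1, 0, 3, 2)
  run T5 (needs (1, 0, 1, 2), free (1, 0, 3, 2)); after release of (1, 2, 0, 2) the pool is (2, 2, 3, 4)
  run T6 (needs (1, 0, 2, 1), free (2, 2, 3, 4)); after release of (2, 0, 1, 2) the pool is (4, 2, 4, 6)
  run T4 (needs (3, 1, 1, 0), free (4, 2, 4, 6)); after release of (0, 2, 0, 2) the pool is (4, 4, 4, 8)
  run T7 (needs (1, 3, 2, 6), free (4, 4, 4, 8)); after release of (0, 0, 1, 2) the pool is (4, 4, 5, 10)
  run T1 (needs (1, 1, 2, 4), free (4, 4, 5, 10)); after release of (3, 0, 0, 1) the pool is (7, 4, 5, 11)


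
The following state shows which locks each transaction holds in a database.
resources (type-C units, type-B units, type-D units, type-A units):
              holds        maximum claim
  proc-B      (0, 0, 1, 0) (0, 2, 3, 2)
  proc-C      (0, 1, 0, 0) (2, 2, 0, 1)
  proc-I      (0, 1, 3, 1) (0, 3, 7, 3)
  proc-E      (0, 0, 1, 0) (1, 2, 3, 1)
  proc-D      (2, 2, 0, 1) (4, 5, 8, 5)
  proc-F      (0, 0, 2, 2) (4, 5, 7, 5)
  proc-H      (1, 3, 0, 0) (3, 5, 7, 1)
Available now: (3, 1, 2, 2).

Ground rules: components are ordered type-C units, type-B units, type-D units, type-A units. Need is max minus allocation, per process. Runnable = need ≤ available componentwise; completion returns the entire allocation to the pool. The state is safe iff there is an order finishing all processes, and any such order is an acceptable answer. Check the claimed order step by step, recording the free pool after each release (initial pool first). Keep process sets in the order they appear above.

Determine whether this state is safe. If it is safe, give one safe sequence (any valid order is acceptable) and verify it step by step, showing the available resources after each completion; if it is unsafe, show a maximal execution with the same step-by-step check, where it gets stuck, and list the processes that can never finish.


The state is SAFE; one workable sequence: proc-C, proc-E, proc-B, proc-I, proc-H, proc-F, proc-D.
Key observation: reading the order forward, proc-C is the first process whose need (2, 1, 0, 1) meets the free pool (3, 1, 2, 2) exactly on a resource it requests.
Step-by-step check:
  pool = (3, 1, 2, 2)
  run proc-C (needs (2, 1, 0, 1), free (3, 1, 2, 2)); after release of (0, 1, 0, 0) the pool is (3, 2, 2, 2)
  run proc-E (needs (1, 2, 2, 1), free (3, 2, 2, 2)); after release of (0, 0, 1, 0) the pool is (3, 2, 3, 2)
  run proc-B (needs (0, 2, 2, 2), free (3, 2, 3, 2)); after release of (0, 0, 1, 0) the pool is (3, 2, 4, 2)
  run proc-I (needs (0, 2, 4, 2), free (3, 2, 4, 2)); after release of (0, 1, 3, 1) the pool is (3, 3, 7, 3)
  run proc-H (needs (2, 2, 7, 1), free (3, 3, 7, 3)); after release of (1, 3, 0, 0) the pool is (4, 6, 7, 3)
  run proc-F (needs (4, 5, 5, 3), free (4, 6, 7, 3)); after release of (0, 0, 2, 2) the pool is (4, 6, 9, 5)
  run proc-D (needs (2, 3, 8, 4), free (4, 6, 9, 5)); after release of (2, 2, 0, 1) the pool is (6, 8, 9, 6)


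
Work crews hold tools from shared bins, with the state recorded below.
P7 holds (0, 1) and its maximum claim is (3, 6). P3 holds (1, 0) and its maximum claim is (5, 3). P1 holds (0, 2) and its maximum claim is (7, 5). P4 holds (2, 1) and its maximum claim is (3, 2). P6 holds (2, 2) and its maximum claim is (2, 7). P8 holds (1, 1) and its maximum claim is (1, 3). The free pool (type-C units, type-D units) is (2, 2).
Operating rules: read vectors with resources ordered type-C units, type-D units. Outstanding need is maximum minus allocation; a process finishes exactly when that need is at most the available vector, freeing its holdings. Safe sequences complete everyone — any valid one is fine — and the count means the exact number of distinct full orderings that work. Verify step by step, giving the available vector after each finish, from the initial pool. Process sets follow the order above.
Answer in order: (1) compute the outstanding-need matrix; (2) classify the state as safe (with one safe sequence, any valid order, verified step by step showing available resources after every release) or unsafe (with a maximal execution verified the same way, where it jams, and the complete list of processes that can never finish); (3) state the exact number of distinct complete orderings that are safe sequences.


(1) Remaining need (order type-C units, type-D units):
  P7: (3, 5)
  P3: (4, 3)
  P1: (7, 3)
  P4: (1, 1)
  P6: (0, 5)
  P8: (0, 2)
(2) UNSAFE.
Key observation: after P4, P3, P8 the pool peaks at (6, 4), and each blocked process is short somewhere: P7 on type-D units; P1 on type-C units; P6 on type-D units.
A maximal execution: P4, P3, P8 — then nothing else fits. Verifying each step:
  pool = (2, 2)
  P4: need (1, 1) fits (2, 2); releases (2, 1), pool now (4, 3)
  P3: need (4, 3) fits (4, 3); releases (1, 0), pool now (5, 3)
  P8: need (0, 2) fits (5, 3); releases (1, 1), pool now (6, 4)
  P7 cannot run: need (3, 5) vs free (6, 4) (insufficient type-D units)
  P1 cannot run: need (7, 3) vs free (6, 4) (insufficient type-C units)
  P6 cannot run: need (0, 5) vs free (6, 4) (insufficient type-D units)
Processes that can never finish: P7, P1 and P6.
(3) Precisely 0 of the possible complete orderings are safe sequences.


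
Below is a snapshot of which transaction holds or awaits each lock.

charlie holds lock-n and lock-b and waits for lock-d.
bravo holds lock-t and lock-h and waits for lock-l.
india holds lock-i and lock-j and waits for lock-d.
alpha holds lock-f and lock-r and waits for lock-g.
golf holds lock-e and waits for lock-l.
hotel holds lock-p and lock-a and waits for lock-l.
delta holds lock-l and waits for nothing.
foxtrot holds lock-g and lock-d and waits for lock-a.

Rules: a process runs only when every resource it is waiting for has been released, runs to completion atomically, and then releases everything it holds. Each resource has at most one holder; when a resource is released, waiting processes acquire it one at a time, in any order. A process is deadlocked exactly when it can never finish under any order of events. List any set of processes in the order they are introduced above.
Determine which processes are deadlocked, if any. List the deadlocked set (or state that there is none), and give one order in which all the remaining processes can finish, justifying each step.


No process is deadlocked.
Key observation: the waits form no ring: some process can always run, and its releases unblock the others one by one.
A valid finishing order for the others: delta, hotel, bravo, foxtrot, alpha, charlie, golf, india.
Check, step by step:
  delta waits on nothing -> runs at once and releases lock-l
  hotel waits on lock-l — all released -> runs and releases lock-p and lock-a
  bravo waits on lock-l — all released -> runs and releases lock-t and lock-h
  foxtrot waits on lock-a — all released -> runs and releases lock-g and lock-d
  alpha waits on lock-g — all released -> runs and releases lock-f and lock-r
  charlie waits on lock-d — all released -> runs and releases lock-n and lock-b
  golf waits on lock-l — all released -> runs and releases lock-e
  india waits on lock-d — all released -> runs and releases lock-i and lock-j


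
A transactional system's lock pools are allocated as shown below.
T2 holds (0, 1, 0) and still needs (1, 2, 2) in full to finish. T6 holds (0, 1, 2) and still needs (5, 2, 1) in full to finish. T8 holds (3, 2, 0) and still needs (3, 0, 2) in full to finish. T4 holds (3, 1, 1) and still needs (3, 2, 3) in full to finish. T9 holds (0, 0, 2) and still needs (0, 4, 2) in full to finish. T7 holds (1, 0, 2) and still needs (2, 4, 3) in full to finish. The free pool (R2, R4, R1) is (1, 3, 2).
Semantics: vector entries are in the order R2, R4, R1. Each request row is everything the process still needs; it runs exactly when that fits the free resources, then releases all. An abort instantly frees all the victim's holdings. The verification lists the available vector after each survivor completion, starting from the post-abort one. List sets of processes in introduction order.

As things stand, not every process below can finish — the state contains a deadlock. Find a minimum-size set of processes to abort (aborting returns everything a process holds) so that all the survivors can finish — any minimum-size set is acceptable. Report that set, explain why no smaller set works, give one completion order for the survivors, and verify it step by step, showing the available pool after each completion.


Minimum abort set: T4.
Key observation: T8 had no path to completion before; after the abort of T4 ((3, 1, 1) returned), step 1 is where it fits.
Minimality: the empty abort set fails — the state is deadlocked as it stands.
One survivor order: T8, T6, T9, T7, T2. Walking it through (post-abort pool first):
  pool = (4, 4, 3)
  run T8 (needs (3, 0, 2), free (4, 4, 3)); after release of (3, 2, 0) the pool is (7, 6, 3)
  run T6 (needs (5, 2, 1), free (7, 6, 3)); after release of (0, 1, 2) the pool is (7, 7, 5)
  run T9 (needs (0, 4, 2), free (7, 7, 5)); after release of (0, 0, 2) the pool is (7, 7, 7)
  run T7 (needs (2, 4, 3), free (7, 7, 7)); after release of (1, 0, 2) the pool is (8, 7, 9)
  run T2 (needs (1, 2, 2), free (8, 7, 9)); after release of (0, 1, 0) the pool is (8, 8, 9)


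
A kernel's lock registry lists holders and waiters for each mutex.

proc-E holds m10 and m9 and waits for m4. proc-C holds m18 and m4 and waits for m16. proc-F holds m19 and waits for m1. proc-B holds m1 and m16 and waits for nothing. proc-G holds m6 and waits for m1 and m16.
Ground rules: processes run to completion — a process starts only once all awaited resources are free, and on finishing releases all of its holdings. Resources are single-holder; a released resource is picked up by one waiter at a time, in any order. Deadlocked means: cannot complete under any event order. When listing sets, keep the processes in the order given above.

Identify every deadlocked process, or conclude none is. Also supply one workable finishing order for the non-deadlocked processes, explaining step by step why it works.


No process is deadlocked.
Key observation: all waits point, directly or indirectly, at processes that can finish, so nothing is permanently blocked.
A valid finishing order for the others: proc-B, proc-C, proc-G, proc-E, proc-F.
Walking it through:
  proc-B waits on nothing -> runs at once and releases m1 and m16
  run proc-C (all its waits — m16 — are resolved); releases m18 and m4
  run proc-G (all its waits — m1 and m16 — are resolved); releases m6
  run proc-E (all its waits — m4 — are resolved); releases m10 and m9
  run proc-F (all its waits — m1 — are resolved); releases m19


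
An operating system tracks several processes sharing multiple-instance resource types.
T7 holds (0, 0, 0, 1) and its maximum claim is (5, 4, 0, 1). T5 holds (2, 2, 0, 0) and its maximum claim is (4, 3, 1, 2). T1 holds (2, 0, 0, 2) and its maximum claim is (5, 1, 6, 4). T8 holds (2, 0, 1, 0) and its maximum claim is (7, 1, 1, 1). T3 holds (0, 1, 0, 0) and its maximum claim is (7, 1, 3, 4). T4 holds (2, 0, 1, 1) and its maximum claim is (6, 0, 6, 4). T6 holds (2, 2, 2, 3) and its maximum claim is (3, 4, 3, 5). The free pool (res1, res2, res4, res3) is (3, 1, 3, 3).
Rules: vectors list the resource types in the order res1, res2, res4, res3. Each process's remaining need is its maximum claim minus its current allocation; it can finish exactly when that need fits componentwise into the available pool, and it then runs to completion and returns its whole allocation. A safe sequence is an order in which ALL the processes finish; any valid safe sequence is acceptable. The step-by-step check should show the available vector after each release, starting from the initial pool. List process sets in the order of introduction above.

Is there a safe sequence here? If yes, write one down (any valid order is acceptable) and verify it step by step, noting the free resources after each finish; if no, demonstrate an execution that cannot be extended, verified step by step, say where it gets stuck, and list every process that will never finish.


SAFE, for example via the order T5, T6, T8, T1, T3, T4, T7.
Key observation: T5 is the earliest step where a requested resource binds exactly: need (2, 1, 1, 2), pool (3, 1, 3, 3) at its turn.
Verifying each step:
  pool = (3, 1, 3, 3)
  run T5 (needs (2, 1, 1, 2), free (3, 1, 3, 3)); after release of (2, 2, 0, 0) the pool is (5, 3, 3, 3)
  run T6 (needs (1, 2, 1, 2), free (5, 3, 3, 3)); after release of (2, 2, 2, 3) the pool is (7, 5, 5, 6)
  run T8 (needs (5, 1, 0, 1), free (7, 5, 5, 6)); after release of (2, 0, 1, 0) the pool is (9, 5, 6, 6)
  run T1 (needs (3, 1, 6, 2), free (9, 5, 6, 6)); after release of (2, 0, 0, 2) the pool is (11, 5, 6, 8)
  run T3 (needs (7, 0, 3, 4), free (11, 5, 6, 8)); after release of (0, 1, 0, 0) the pool is (11, 6, 6, 8)
  run T4 (needs (4, 0, 5, 3), free (11, 6, 6, 8)); after release of (2, 0, 1, 1) the pool is (13, 6, 7, 9)
  run T7 (needs (5, 4, 0, 0), free (13, 6, 7, 9)); after release of (0, 0, 0, 1) the pool is (13, 6, 7, 10)


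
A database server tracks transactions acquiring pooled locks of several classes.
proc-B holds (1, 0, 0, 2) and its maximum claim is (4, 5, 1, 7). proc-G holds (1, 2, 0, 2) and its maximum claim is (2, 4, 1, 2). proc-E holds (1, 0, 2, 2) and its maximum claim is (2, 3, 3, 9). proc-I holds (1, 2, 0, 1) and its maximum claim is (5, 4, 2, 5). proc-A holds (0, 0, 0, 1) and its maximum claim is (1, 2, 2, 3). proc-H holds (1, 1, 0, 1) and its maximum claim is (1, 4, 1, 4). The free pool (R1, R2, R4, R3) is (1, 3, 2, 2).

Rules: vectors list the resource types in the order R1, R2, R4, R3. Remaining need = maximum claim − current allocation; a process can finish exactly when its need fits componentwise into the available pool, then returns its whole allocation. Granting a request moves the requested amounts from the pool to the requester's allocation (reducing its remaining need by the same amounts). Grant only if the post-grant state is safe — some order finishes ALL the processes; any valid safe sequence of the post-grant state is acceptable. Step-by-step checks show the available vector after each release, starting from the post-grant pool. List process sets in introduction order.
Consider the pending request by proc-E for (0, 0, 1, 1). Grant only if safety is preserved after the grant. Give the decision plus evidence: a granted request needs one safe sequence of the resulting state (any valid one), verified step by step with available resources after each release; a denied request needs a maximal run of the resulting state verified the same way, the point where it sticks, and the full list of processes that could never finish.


DENY — the pretend-granted state is unsafe.
Key observation: after proc-G, proc-H the pool peaks at (3, 6, 1, 4), and each blocked process is short somewhere: proc-B on R3; proc-E on R3; proc-I on R1, R4; proc-A on R4.
Pretend the grant happened; the run proc-G, proc-H goes as far as possible. Check, step by step:
  pool = (1, 3, 1, 1)
  proc-G: need (1, 2, 1, 0) fits (1, 3, 1, 1); releases (1, 2, 0, 2), pool now (2, 5, 1, 3)
  proc-H: need (0, 3, 1, 3) fits (2, 5, 1, 3); releases (1, 1, 0, 1), pool now (3, 6, 1, 4)
  blocked: proc-B wants (3, 5, 1, 5), pool (3, 6, 1, 4) — not enough R3
  blocked: proc-E wants (1, 3, 0, 6), pool (3, 6, 1, 4) — not enough R3
  blocked: proc-I wants (4, 2, 2, 4), pool (3, 6, 1, 4) — not enough R1 and R4
  blocked: proc-A wants (1, 2, 2, 2), pool (3, 6, 1, 4) — not enough R4
Processes that could never finish after the grant: proc-B, proc-E, proc-I and proc-A.


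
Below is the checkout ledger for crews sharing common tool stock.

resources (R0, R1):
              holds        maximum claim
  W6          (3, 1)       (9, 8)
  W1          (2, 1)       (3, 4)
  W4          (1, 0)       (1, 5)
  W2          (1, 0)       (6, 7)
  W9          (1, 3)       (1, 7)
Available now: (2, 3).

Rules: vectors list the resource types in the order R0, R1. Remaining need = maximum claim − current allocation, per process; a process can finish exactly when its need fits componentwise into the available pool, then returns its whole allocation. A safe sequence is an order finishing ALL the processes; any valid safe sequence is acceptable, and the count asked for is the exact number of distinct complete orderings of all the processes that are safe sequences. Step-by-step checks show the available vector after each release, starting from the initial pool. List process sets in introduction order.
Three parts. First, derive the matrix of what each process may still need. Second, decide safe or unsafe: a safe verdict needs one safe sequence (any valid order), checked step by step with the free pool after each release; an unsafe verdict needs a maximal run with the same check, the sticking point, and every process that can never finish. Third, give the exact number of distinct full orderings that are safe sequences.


(1) Outstanding need per process (order R0, R1):
  W6: (6, 7)
  W1: (1, 3)
  W4: (0, 5)
  W2: (5, 7)
  W9: (0, 4)
(2) The state is SAFE; one workable sequence: W1, W9, W2, W4, W6.
Key observation: reading the order forward, W1 is the first process whose need (1, 3) meets the free pool (2, 3) exactly on a resource it requests.
Walking it through:
  pool = (2, 3)
  run W1 (needs (1, 3), free (2, 3)); after release of (2, 1) the pool is (4, 4)
  run W9 (needs (0, 4), free (4, 4)); after release of (1, 3) the pool is (5, 7)
  run W2 (needs (5, 7), free (5, 7)); after release of (1, 0) the pool is (6, 7)
  run W4 (needs (0, 5), free (6, 7)); after release of (1, 0) the pool is (7, 7)
  run W6 (needs (6, 7), free (7, 7)); after release of (3, 1) the pool is (10, 8)
(3) Exactly 4 of the possible complete orderings are safe sequences.


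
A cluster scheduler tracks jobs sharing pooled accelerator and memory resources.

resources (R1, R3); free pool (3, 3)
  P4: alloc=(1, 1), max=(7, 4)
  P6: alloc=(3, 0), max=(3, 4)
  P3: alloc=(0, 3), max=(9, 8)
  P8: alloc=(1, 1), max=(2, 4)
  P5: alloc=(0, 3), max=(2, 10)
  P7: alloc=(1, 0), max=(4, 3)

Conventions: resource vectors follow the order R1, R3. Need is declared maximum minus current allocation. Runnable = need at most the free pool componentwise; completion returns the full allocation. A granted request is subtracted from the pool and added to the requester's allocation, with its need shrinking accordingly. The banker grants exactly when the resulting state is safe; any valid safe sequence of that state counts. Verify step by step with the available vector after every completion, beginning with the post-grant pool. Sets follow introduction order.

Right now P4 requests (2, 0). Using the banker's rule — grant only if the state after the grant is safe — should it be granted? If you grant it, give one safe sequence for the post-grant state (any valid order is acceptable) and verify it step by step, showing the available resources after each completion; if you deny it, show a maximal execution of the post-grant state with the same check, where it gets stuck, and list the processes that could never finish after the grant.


GRANT — the state after the grant stays safe, e.g. via P8, P6, P4, P7, P3, P5.
Key observation: post-grant, (1, 3) remains, and an order beginning with P8 completes everyone.
Verifying the post-grant state step by step:
  pool = (1, 3)
  P8 needs (1, 3) <= (1, 3) -> finishes; pool += (1, 1) = (2, 4)
  P6 needs (0, 4) <= (2, 4) -> finishes; pool += (3, 0) = (5, 4)
  P4 needs (4, 3) <= (5, 4) -> finishes; pool += (3, 1) = (8, 5)
  P7 needs (3, 3) <= (8, 5) -> finishes; pool += (1, 0) = (9, 5)
  P3 needs (9, 5) <= (9, 5) -> finishes; pool += (0, 3) = (9, 8)
  P5 needs (2, 7) <= (9, 8) -> finishes; pool += (0, 3) = (9, 11)


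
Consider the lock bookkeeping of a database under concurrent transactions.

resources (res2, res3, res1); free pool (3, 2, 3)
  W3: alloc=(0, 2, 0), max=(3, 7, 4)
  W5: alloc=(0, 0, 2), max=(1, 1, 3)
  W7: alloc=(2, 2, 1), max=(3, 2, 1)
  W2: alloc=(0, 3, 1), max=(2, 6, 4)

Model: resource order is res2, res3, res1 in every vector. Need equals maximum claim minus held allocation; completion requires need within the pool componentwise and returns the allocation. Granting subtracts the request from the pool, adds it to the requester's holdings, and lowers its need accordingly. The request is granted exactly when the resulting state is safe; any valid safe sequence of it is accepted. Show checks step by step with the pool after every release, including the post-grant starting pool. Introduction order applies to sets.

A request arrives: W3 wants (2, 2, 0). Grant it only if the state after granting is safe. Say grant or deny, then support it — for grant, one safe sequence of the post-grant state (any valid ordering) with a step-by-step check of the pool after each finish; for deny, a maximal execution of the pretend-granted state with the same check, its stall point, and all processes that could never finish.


DENY — the pretend-granted state is unsafe.
Key observation: res3 is the bottleneck — with W7, W5 done the pool holds (3, 2, 6), short of every remaining need.
After a pretend grant, a maximal execution: W7, W5 — then nothing else fits. Verifying each step:
  pool = (1, 0, 3)
  W7 needs (1, 0, 0) <= (1, 0, 3) -> finishes; pool += (2, 2, 1) = (3, 2, 4)
  W5 needs (1, 1, 1) <= (3, 2, 4) -> finishes; pool += (0, 0, 2) = (3, 2, 6)
  blocked: W3 wants (1, 3, 4), pool (3, 2, 6) — not enough res3
  blocked: W2 wants (2, 3, 3), pool (3, 2, 6) — not enough res3
Had the request been granted, W3 and W2 could never finish.


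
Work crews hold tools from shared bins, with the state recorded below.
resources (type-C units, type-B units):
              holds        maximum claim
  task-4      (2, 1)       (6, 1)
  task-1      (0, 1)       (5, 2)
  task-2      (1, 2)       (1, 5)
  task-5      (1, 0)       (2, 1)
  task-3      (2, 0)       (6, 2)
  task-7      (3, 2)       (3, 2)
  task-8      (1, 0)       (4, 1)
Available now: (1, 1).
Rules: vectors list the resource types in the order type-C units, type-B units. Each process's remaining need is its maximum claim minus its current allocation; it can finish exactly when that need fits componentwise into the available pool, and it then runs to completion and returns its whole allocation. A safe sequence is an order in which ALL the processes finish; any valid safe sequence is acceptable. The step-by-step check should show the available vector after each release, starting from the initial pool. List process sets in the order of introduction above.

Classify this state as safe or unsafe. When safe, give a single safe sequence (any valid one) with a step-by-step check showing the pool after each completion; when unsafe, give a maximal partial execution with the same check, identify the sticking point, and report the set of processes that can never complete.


SAFE, for example via the order task-7, task-3, task-5, task-2, task-1, task-8, task-4.
Key observation: the order's first zero-slack moment is task-3 ((4, 2) needed, (4, 3) free — a requested resource with nothing to spare).
Walking it through:
  pool = (1, 1)
  task-7: need (0, 0) fits (1, 1); releases (3, 2), pool now (4, 3)
  task-3: need (4, 2) fits (4, 3); releases (2, 0), pool now (6, 3)
  task-5: need (1, 1) fits (6, 3); releases (1, 0), pool now (7, 3)
  task-2: need (0, 3) fits (7, 3); releases (1, 2), pool now (8, 5)
  task-1: need (5, 1) fits (8, 5); releases (0, 1), pool now (8, 6)
  task-8: need (3, 1) fits (8, 6); releases (1, 0), pool now (9, 6)
  task-4: need (4, 0) fits (9, 6); releases (2, 1), pool now (11, 7)


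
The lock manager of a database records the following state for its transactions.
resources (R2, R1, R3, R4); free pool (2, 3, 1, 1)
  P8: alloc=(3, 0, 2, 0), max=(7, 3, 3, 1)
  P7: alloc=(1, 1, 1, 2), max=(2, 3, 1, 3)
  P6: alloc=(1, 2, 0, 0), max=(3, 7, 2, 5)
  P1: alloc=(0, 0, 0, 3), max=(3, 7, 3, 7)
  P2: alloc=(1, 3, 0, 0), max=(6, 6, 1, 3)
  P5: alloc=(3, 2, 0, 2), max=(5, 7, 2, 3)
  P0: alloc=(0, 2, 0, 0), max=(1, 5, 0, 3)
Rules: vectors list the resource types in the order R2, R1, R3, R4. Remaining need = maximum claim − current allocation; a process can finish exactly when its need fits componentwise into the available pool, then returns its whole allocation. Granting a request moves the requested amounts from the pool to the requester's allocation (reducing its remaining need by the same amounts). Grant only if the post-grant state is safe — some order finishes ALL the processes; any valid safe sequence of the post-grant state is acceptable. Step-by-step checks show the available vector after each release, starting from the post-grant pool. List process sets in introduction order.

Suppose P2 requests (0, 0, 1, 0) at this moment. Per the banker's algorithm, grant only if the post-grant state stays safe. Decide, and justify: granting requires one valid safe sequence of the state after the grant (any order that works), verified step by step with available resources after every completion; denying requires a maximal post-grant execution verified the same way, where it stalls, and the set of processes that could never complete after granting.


DENY — the pretend-granted state is unsafe.
Key observation: after P7, P0 the pool peaks at (3, 6, 1, 3), and each blocked process is short somewhere: P8 on R2; P6 on R3, R4; P1 on R1, R3, R4; P2 on R2; P5 on R3.
On the post-grant state, P7, P0 is a maximal run — nothing extends it. Step-by-step check:
  pool = (2, 3, 0, 1)
  P7: need (1, 2, 0, 1) fits (2, 3, 0, 1); releases (1, 1, 1, 2), pool now (3, 4, 1, 3)
  P0: need (1, 3, 0, 3) fits (3, 4, 1, 3); releases (0, 2, 0, 0), pool now (3, 6, 1, 3)
  P8 still needs (4, 3, 1, 1) but only (3, 6, 1, 3) is free — short on R2
  P6 still needs (2, 5, 2, 5) but only (3, 6, 1, 3) is free — short on R3 and R4
  P1 still needs (3, 7, 3, 4) but only (3, 6, 1, 3) is free — short on R1, R3 and R4
  P2 still needs (5, 3, 0, 3) but only (3, 6, 1, 3) is free — short on R2
  P5 still needs (2, 5, 2, 1) but only (3, 6, 1, 3) is free — short on R3
Had the request been granted, P8, P6, P1, P2 and P5 could never finish.


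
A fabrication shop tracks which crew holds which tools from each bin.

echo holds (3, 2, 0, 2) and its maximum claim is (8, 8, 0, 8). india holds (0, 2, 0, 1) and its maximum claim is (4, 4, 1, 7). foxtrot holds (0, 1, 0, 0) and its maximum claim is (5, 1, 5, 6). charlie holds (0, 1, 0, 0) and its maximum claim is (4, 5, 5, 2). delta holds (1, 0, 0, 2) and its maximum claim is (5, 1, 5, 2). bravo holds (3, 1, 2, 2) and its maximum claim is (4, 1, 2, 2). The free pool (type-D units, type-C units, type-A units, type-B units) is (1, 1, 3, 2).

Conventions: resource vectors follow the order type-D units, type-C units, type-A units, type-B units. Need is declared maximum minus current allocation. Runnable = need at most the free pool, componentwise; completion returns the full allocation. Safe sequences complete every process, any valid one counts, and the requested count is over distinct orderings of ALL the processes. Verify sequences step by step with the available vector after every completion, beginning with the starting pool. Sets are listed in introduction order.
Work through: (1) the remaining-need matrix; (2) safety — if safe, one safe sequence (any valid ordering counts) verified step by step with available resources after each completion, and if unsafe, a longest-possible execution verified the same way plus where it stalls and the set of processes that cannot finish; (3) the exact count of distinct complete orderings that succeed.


(1) Need matrix, components ordered type-D units, type-C units, type-A units, type-B units:
  echo: (5, 6, 0, 6)
  india: (4, 2, 1, 6)
  foxtrot: (5, 0, 5, 6)
  charlie: (4, 4, 5, 2)
  delta: (4, 1, 5, 0)
  bravo: (1, 0, 0, 0)
(2) SAFE, for example via the order bravo, delta, india, charlie, foxtrot, echo.
Key observation: bravo is the earliest step where a requested resource binds exactly: need (1, 0, 0, 0), pool (1, 1, 3, 2) at its turn.
Walking it through:
  pool = (1, 1, 3, 2)
  bravo needs (1, 0, 0, 0) <= (1, 1, 3, 2) -> finishes; pool += (3, 1, 2, 2) = (4, 2, 5, 4)
  delta needs (4, 1, 5, 0) <= (4, 2, 5, 4) -> finishes; pool += (1, 0, 0, 2) = (5, 2, 5, 6)
  india needs (4, 2, 1, 6) <= (5, 2, 5, 6) -> finishes; pool += (0, 2, 0, 1) = (5, 4, 5, 7)
  charlie needs (4, 4, 5, 2) <= (5, 4, 5, 7) -> finishes; pool += (0, 1, 0, 0) = (5, 5, 5, 7)
  foxtrot needs (5, 0, 5, 6) <= (5, 5, 5, 7) -> finishes; pool += (0, 1, 0, 0) = (5, 6, 5, 7)
  echo needs (5, 6, 0, 6) <= (5, 6, 5, 7) -> finishes; pool += (3, 2, 0, 2) = (8, 8, 5, 9)
(3) The exact count: 3 of the possible complete orderings are safe sequences.
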